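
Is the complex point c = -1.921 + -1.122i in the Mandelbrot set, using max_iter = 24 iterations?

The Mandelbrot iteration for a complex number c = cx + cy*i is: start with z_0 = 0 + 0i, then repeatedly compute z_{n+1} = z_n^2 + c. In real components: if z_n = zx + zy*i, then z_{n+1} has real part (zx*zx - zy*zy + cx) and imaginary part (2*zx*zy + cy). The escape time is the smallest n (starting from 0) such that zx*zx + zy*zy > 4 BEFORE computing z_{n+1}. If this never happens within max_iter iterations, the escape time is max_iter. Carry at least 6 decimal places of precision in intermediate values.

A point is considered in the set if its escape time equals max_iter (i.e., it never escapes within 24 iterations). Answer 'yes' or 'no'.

Answer: no

Derivation:
z_0 = 0 + 0i, c = -1.9210 + -1.1220i
Iter 1: z = -1.9210 + -1.1220i, |z|^2 = 4.9491
Escaped at iteration 1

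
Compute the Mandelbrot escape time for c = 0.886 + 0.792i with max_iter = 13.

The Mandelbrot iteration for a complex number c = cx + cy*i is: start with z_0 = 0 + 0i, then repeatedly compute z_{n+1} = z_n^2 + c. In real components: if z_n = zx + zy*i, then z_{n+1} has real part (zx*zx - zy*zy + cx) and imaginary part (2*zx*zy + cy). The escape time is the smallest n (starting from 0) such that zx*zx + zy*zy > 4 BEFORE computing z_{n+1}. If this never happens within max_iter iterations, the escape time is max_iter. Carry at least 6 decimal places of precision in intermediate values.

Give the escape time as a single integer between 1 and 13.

Answer: 2

Derivation:
z_0 = 0 + 0i, c = 0.8860 + 0.7920i
Iter 1: z = 0.8860 + 0.7920i, |z|^2 = 1.4123
Iter 2: z = 1.0437 + 2.1954i, |z|^2 = 5.9093
Escaped at iteration 2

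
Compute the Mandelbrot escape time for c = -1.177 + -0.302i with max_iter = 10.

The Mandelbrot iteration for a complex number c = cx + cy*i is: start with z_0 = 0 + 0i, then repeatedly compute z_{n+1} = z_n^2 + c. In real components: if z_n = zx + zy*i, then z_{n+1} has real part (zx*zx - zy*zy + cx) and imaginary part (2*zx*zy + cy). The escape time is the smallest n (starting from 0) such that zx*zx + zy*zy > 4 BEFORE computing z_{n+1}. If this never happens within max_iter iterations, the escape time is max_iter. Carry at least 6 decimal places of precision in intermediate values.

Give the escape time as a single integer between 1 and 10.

Answer: 10

Derivation:
z_0 = 0 + 0i, c = -1.1770 + -0.3020i
Iter 1: z = -1.1770 + -0.3020i, |z|^2 = 1.4765
Iter 2: z = 0.1171 + 0.4089i, |z|^2 = 0.1809
Iter 3: z = -1.3305 + -0.2062i, |z|^2 = 1.8127
Iter 4: z = 0.5507 + 0.2467i, |z|^2 = 0.3641
Iter 5: z = -0.9346 + -0.0303i, |z|^2 = 0.8745
Iter 6: z = -0.3044 + -0.2454i, |z|^2 = 0.1529
Iter 7: z = -1.1446 + -0.1526i, |z|^2 = 1.3334
Iter 8: z = 0.1098 + 0.0473i, |z|^2 = 0.0143
Iter 9: z = -1.1672 + -0.2916i, |z|^2 = 1.4474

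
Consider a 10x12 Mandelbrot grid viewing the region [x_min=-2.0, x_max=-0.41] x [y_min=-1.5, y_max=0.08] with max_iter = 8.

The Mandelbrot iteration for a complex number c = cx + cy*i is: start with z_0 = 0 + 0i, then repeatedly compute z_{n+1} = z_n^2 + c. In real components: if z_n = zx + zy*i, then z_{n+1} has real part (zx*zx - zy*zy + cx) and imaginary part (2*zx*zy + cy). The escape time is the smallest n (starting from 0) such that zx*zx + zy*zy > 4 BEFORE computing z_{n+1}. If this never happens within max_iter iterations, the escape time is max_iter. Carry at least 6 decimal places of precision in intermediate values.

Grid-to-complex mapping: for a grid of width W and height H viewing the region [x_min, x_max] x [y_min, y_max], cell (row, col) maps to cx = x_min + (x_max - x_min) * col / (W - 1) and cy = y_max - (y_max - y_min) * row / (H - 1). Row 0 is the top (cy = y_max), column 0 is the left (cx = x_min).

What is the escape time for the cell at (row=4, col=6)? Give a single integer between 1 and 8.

z_0 = 0 + 0i, c = -0.9400 + -0.4945i
Iter 1: z = -0.9400 + -0.4945i, |z|^2 = 1.1282
Iter 2: z = -0.3010 + 0.4352i, |z|^2 = 0.2800
Iter 3: z = -1.0388 + -0.7565i, |z|^2 = 1.6514
Iter 4: z = -0.4332 + 1.0772i, |z|^2 = 1.3480
Iter 5: z = -1.9127 + -1.4278i, |z|^2 = 5.6972
Escaped at iteration 5

Answer: 5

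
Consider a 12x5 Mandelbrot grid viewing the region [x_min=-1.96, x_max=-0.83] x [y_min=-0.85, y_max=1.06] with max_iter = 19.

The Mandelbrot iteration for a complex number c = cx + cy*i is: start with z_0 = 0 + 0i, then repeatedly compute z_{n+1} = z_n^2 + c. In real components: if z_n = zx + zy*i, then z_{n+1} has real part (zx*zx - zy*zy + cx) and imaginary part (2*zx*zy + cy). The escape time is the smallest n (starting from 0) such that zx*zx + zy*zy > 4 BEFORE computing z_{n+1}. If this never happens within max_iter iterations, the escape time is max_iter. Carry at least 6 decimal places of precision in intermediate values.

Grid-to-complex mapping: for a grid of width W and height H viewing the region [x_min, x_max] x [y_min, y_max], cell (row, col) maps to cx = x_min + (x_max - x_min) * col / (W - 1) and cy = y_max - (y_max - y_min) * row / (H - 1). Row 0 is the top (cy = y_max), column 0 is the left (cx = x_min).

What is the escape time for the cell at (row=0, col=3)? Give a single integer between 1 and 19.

z_0 = 0 + 0i, c = -1.6518 + 1.0600i
Iter 1: z = -1.6518 + 1.0600i, |z|^2 = 3.8521
Iter 2: z = -0.0469 + -2.4419i, |z|^2 = 5.9649
Escaped at iteration 2

Answer: 2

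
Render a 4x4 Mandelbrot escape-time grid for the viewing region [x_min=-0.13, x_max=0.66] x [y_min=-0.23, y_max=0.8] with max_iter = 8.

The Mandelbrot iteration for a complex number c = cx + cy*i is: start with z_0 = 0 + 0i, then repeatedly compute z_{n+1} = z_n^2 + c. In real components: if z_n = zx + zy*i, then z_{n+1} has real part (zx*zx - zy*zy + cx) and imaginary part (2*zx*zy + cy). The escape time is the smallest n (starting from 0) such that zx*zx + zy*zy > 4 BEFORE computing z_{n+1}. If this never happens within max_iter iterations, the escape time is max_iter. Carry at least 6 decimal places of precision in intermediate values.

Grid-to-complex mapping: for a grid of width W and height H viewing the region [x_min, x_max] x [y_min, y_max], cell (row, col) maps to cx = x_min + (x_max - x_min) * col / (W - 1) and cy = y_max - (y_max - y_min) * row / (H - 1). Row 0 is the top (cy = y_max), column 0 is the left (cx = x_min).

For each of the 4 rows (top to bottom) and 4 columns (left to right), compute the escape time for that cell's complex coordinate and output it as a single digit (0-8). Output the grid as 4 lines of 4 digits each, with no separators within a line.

Answer: 8543
8873
8884
8884

Derivation:
(row=0, col=0): c = -0.1300 + 0.8000i → escape time 8
(row=0, col=1): c = 0.1333 + 0.8000i → escape time 5
(row=0, col=2): c = 0.3967 + 0.8000i → escape time 4
(row=0, col=3): c = 0.6600 + 0.8000i → escape time 3
(row=1, col=0): c = -0.1300 + 0.4567i → escape time 8
(row=1, col=1): c = 0.1333 + 0.4567i → escape time 8
(row=1, col=2): c = 0.3967 + 0.4567i → escape time 7
(row=1, col=3): c = 0.6600 + 0.4567i → escape time 3
(row=2, col=0): c = -0.1300 + 0.1133i → escape time 8
(row=2, col=1): c = 0.1333 + 0.1133i → escape time 8
(row=2, col=2): c = 0.3967 + 0.1133i → escape time 8
(row=2, col=3): c = 0.6600 + 0.1133i → escape time 4
(row=3, col=0): c = -0.1300 + -0.2300i → escape time 8
(row=3, col=1): c = 0.1333 + -0.2300i → escape time 8
(row=3, col=2): c = 0.3967 + -0.2300i → escape time 8
(row=3, col=3): c = 0.6600 + -0.2300i → escape time 4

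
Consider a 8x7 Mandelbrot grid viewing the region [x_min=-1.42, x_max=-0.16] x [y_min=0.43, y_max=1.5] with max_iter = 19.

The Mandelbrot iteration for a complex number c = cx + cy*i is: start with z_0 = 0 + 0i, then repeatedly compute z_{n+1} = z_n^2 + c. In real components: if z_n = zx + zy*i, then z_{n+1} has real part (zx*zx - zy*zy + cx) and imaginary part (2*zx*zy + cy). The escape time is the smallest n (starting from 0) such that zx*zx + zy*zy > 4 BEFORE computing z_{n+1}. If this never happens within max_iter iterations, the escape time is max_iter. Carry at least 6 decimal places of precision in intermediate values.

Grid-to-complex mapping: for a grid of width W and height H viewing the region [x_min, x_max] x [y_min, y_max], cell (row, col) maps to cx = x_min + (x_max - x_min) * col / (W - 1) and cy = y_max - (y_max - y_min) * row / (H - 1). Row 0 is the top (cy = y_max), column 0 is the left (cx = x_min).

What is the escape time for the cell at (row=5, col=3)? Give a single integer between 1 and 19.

z_0 = 0 + 0i, c = -0.8800 + 0.6083i
Iter 1: z = -0.8800 + 0.6083i, |z|^2 = 1.1445
Iter 2: z = -0.4757 + -0.4623i, |z|^2 = 0.4400
Iter 3: z = -0.8675 + 1.0482i, |z|^2 = 1.8512
Iter 4: z = -1.2261 + -1.2102i, |z|^2 = 2.9680
Iter 5: z = -0.8413 + 3.5761i, |z|^2 = 13.4961
Escaped at iteration 5

Answer: 5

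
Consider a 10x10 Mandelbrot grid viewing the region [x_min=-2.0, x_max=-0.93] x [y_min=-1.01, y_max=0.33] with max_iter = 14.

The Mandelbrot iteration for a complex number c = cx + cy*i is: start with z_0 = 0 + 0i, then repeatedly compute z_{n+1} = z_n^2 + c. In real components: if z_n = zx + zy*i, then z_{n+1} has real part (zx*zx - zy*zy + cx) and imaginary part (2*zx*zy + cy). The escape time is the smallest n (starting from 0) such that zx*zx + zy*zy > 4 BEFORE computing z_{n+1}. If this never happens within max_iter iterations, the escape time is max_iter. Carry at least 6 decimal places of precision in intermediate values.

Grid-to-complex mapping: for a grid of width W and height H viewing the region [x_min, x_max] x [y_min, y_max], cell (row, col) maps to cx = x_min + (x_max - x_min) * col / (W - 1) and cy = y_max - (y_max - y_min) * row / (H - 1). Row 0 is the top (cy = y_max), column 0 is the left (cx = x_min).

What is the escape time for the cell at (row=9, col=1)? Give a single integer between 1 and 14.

Answer: 1

Derivation:
z_0 = 0 + 0i, c = -1.8811 + -1.0100i
Iter 1: z = -1.8811 + -1.0100i, |z|^2 = 4.5587
Escaped at iteration 1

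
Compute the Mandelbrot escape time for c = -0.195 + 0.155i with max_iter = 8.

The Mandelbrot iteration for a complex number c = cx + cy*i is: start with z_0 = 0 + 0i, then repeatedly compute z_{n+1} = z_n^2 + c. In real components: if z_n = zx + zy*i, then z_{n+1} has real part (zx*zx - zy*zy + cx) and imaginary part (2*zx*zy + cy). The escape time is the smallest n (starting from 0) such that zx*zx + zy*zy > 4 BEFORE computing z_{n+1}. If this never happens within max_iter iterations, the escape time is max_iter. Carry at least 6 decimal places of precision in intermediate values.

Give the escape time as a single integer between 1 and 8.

z_0 = 0 + 0i, c = -0.1950 + 0.1550i
Iter 1: z = -0.1950 + 0.1550i, |z|^2 = 0.0621
Iter 2: z = -0.1810 + 0.0945i, |z|^2 = 0.0417
Iter 3: z = -0.1712 + 0.1208i, |z|^2 = 0.0439
Iter 4: z = -0.1803 + 0.1137i, |z|^2 = 0.0454
Iter 5: z = -0.1754 + 0.1140i, |z|^2 = 0.0438
Iter 6: z = -0.1772 + 0.1150i, |z|^2 = 0.0446
Iter 7: z = -0.1768 + 0.1142i, |z|^2 = 0.0443

Answer: 8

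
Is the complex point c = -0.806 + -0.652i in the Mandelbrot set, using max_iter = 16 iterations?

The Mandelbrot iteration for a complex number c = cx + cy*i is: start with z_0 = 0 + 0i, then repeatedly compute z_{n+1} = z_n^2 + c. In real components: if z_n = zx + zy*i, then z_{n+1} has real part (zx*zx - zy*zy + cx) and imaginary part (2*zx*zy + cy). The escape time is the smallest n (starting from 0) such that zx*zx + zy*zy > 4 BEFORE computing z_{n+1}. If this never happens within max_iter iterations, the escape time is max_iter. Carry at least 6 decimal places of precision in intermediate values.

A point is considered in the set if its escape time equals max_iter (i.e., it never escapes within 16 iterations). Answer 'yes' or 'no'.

Answer: no

Derivation:
z_0 = 0 + 0i, c = -0.8060 + -0.6520i
Iter 1: z = -0.8060 + -0.6520i, |z|^2 = 1.0747
Iter 2: z = -0.5815 + 0.3990i, |z|^2 = 0.4973
Iter 3: z = -0.6271 + -1.1160i, |z|^2 = 1.6388
Iter 4: z = -1.6583 + 0.7478i, |z|^2 = 3.3090
Iter 5: z = 1.3847 + -3.1320i, |z|^2 = 11.7269
Escaped at iteration 5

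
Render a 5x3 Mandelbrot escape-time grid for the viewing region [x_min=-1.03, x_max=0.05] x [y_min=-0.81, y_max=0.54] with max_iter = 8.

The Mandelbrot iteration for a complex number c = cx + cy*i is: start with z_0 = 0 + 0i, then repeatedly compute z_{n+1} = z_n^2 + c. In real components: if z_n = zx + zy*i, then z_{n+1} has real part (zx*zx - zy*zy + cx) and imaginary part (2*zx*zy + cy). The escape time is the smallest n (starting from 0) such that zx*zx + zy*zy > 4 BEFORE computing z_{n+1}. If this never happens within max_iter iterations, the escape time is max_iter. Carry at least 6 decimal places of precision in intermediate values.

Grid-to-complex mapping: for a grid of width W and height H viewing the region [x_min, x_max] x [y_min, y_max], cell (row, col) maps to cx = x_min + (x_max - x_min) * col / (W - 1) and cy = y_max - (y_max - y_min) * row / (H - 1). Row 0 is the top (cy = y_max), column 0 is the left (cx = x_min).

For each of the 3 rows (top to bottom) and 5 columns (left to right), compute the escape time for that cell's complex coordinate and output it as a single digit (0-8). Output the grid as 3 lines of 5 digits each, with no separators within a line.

(row=0, col=0): c = -1.0300 + 0.5400i → escape time 5
(row=0, col=1): c = -0.7600 + 0.5400i → escape time 6
(row=0, col=2): c = -0.4900 + 0.5400i → escape time 8
(row=0, col=3): c = -0.2200 + 0.5400i → escape time 8
(row=0, col=4): c = 0.0500 + 0.5400i → escape time 8
(row=1, col=0): c = -1.0300 + -0.1350i → escape time 8
(row=1, col=1): c = -0.7600 + -0.1350i → escape time 8
(row=1, col=2): c = -0.4900 + -0.1350i → escape time 8
(row=1, col=3): c = -0.2200 + -0.1350i → escape time 8
(row=1, col=4): c = 0.0500 + -0.1350i → escape time 8
(row=2, col=0): c = -1.0300 + -0.8100i → escape time 3
(row=2, col=1): c = -0.7600 + -0.8100i → escape time 4
(row=2, col=2): c = -0.4900 + -0.8100i → escape time 5
(row=2, col=3): c = -0.2200 + -0.8100i → escape time 8
(row=2, col=4): c = 0.0500 + -0.8100i → escape time 8

Answer: 56888
88888
34588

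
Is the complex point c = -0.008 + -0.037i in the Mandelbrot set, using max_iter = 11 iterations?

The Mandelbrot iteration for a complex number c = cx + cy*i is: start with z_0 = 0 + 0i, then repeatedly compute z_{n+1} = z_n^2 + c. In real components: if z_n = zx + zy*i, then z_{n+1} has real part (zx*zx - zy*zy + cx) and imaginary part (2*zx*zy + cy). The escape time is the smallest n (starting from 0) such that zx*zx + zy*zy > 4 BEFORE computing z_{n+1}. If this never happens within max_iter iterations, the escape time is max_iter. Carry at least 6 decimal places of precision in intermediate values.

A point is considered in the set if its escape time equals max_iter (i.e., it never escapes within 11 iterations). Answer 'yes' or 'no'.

Answer: yes

Derivation:
z_0 = 0 + 0i, c = -0.0080 + -0.0370i
Iter 1: z = -0.0080 + -0.0370i, |z|^2 = 0.0014
Iter 2: z = -0.0093 + -0.0364i, |z|^2 = 0.0014
Iter 3: z = -0.0092 + -0.0363i, |z|^2 = 0.0014
Iter 4: z = -0.0092 + -0.0363i, |z|^2 = 0.0014
Iter 5: z = -0.0092 + -0.0363i, |z|^2 = 0.0014
Iter 6: z = -0.0092 + -0.0363i, |z|^2 = 0.0014
Iter 7: z = -0.0092 + -0.0363i, |z|^2 = 0.0014
Iter 8: z = -0.0092 + -0.0363i, |z|^2 = 0.0014
Iter 9: z = -0.0092 + -0.0363i, |z|^2 = 0.0014
Iter 10: z = -0.0092 + -0.0363i, |z|^2 = 0.0014
Did not escape in 11 iterations → in set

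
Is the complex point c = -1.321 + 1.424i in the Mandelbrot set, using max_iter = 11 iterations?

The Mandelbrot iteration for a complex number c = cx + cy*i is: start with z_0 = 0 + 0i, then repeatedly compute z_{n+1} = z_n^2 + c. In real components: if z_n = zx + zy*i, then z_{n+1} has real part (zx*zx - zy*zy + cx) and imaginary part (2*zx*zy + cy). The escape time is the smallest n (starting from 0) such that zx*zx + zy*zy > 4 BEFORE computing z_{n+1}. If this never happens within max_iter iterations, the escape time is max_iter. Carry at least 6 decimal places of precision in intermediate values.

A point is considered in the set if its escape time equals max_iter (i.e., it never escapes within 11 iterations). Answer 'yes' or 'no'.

z_0 = 0 + 0i, c = -1.3210 + 1.4240i
Iter 1: z = -1.3210 + 1.4240i, |z|^2 = 3.7728
Iter 2: z = -1.6037 + -2.3382i, |z|^2 = 8.0392
Escaped at iteration 2

Answer: no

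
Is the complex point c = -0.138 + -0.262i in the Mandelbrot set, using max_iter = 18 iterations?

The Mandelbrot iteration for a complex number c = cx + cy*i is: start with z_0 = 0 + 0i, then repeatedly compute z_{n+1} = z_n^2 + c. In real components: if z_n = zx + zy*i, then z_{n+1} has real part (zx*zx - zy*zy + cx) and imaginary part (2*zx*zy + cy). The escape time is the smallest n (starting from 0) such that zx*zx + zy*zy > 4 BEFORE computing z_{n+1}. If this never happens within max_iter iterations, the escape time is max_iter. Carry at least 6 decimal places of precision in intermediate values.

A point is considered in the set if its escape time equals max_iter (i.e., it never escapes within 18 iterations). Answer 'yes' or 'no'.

z_0 = 0 + 0i, c = -0.1380 + -0.2620i
Iter 1: z = -0.1380 + -0.2620i, |z|^2 = 0.0877
Iter 2: z = -0.1876 + -0.1897i, |z|^2 = 0.0712
Iter 3: z = -0.1388 + -0.1908i, |z|^2 = 0.0557
Iter 4: z = -0.1552 + -0.2090i, |z|^2 = 0.0678
Iter 5: z = -0.1576 + -0.1971i, |z|^2 = 0.0637
Iter 6: z = -0.1520 + -0.1999i, |z|^2 = 0.0631
Iter 7: z = -0.1548 + -0.2012i, |z|^2 = 0.0645
Iter 8: z = -0.1545 + -0.1997i, |z|^2 = 0.0638
Iter 9: z = -0.1540 + -0.2003i, |z|^2 = 0.0638
Iter 10: z = -0.1544 + -0.2003i, |z|^2 = 0.0640
Iter 11: z = -0.1543 + -0.2001i, |z|^2 = 0.0639
Iter 12: z = -0.1543 + -0.2002i, |z|^2 = 0.0639
Iter 13: z = -0.1543 + -0.2002i, |z|^2 = 0.0639
Iter 14: z = -0.1543 + -0.2002i, |z|^2 = 0.0639
Iter 15: z = -0.1543 + -0.2002i, |z|^2 = 0.0639
Iter 16: z = -0.1543 + -0.2002i, |z|^2 = 0.0639
Iter 17: z = -0.1543 + -0.2002i, |z|^2 = 0.0639
Did not escape in 18 iterations → in set

Answer: yes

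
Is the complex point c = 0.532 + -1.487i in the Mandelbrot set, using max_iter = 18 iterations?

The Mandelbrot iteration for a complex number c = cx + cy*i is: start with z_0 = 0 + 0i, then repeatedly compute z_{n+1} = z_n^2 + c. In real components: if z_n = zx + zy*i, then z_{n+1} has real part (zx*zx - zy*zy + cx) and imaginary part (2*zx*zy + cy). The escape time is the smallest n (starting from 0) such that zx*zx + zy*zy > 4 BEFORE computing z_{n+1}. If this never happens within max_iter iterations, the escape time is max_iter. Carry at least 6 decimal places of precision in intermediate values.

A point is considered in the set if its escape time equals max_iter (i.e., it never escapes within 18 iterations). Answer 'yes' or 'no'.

Answer: no

Derivation:
z_0 = 0 + 0i, c = 0.5320 + -1.4870i
Iter 1: z = 0.5320 + -1.4870i, |z|^2 = 2.4942
Iter 2: z = -1.3961 + -3.0692i, |z|^2 = 11.3690
Escaped at iteration 2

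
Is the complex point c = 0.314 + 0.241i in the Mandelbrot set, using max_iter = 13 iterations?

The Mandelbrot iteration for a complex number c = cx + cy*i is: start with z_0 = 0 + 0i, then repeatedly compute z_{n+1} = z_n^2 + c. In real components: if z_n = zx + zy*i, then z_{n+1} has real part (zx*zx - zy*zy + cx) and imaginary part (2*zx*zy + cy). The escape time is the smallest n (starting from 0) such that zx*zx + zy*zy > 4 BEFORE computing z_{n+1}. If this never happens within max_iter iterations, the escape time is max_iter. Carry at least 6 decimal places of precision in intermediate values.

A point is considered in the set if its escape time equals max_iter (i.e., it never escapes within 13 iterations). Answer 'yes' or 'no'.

z_0 = 0 + 0i, c = 0.3140 + 0.2410i
Iter 1: z = 0.3140 + 0.2410i, |z|^2 = 0.1567
Iter 2: z = 0.3545 + 0.3923i, |z|^2 = 0.2796
Iter 3: z = 0.2857 + 0.5192i, |z|^2 = 0.3512
Iter 4: z = 0.1261 + 0.5377i, |z|^2 = 0.3050
Iter 5: z = 0.0408 + 0.3766i, |z|^2 = 0.1435
Iter 6: z = 0.1738 + 0.2717i, |z|^2 = 0.1040
Iter 7: z = 0.2704 + 0.3355i, |z|^2 = 0.1856
Iter 8: z = 0.2746 + 0.4224i, |z|^2 = 0.2538
Iter 9: z = 0.2110 + 0.4730i, |z|^2 = 0.2682
Iter 10: z = 0.1348 + 0.4406i, |z|^2 = 0.2123
Iter 11: z = 0.1381 + 0.3598i, |z|^2 = 0.1485
Iter 12: z = 0.2036 + 0.3404i, |z|^2 = 0.1573
Did not escape in 13 iterations → in set

Answer: yes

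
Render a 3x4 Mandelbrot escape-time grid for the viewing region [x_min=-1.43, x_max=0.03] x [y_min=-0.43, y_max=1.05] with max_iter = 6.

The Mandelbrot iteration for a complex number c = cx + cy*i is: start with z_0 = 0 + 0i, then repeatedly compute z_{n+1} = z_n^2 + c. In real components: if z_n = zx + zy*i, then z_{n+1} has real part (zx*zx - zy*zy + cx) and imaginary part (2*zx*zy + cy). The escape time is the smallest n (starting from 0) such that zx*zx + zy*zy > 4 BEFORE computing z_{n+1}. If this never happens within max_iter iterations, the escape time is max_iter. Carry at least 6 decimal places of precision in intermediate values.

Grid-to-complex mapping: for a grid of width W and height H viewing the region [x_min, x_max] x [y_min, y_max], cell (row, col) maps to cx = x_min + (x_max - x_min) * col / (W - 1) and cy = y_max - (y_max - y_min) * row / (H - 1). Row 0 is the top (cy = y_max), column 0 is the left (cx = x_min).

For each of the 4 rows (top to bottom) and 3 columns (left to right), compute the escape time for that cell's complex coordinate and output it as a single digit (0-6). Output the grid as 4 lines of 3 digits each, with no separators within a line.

Answer: 234
366
666
466

Derivation:
(row=0, col=0): c = -1.4300 + 1.0500i → escape time 2
(row=0, col=1): c = -0.7000 + 1.0500i → escape time 3
(row=0, col=2): c = 0.0300 + 1.0500i → escape time 4
(row=1, col=0): c = -1.4300 + 0.5567i → escape time 3
(row=1, col=1): c = -0.7000 + 0.5567i → escape time 6
(row=1, col=2): c = 0.0300 + 0.5567i → escape time 6
(row=2, col=0): c = -1.4300 + 0.0633i → escape time 6
(row=2, col=1): c = -0.7000 + 0.0633i → escape time 6
(row=2, col=2): c = 0.0300 + 0.0633i → escape time 6
(row=3, col=0): c = -1.4300 + -0.4300i → escape time 4
(row=3, col=1): c = -0.7000 + -0.4300i → escape time 6
(row=3, col=2): c = 0.0300 + -0.4300i → escape time 6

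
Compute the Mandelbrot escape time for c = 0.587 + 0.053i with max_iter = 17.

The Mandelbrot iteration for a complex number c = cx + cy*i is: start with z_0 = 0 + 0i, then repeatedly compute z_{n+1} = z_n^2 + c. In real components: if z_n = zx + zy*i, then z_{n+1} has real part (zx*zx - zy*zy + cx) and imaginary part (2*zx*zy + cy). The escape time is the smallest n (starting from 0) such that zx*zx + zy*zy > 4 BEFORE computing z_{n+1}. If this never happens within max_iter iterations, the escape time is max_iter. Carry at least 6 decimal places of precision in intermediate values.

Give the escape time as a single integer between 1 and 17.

Answer: 4

Derivation:
z_0 = 0 + 0i, c = 0.5870 + 0.0530i
Iter 1: z = 0.5870 + 0.0530i, |z|^2 = 0.3474
Iter 2: z = 0.9288 + 0.1152i, |z|^2 = 0.8759
Iter 3: z = 1.4363 + 0.2670i, |z|^2 = 2.1343
Iter 4: z = 2.5787 + 0.8201i, |z|^2 = 7.3223
Escaped at iteration 4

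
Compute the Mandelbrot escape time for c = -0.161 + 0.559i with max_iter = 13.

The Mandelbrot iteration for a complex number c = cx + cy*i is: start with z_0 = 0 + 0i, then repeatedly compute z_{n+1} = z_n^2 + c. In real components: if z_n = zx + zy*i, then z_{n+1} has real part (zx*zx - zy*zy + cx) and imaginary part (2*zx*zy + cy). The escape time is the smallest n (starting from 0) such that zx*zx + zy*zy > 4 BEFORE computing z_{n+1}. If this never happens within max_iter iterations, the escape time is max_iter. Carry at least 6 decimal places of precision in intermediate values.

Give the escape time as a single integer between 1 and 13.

Answer: 13

Derivation:
z_0 = 0 + 0i, c = -0.1610 + 0.5590i
Iter 1: z = -0.1610 + 0.5590i, |z|^2 = 0.3384
Iter 2: z = -0.4476 + 0.3790i, |z|^2 = 0.3440
Iter 3: z = -0.1043 + 0.2197i, |z|^2 = 0.0592
Iter 4: z = -0.1984 + 0.5131i, |z|^2 = 0.3027
Iter 5: z = -0.3850 + 0.3554i, |z|^2 = 0.2745
Iter 6: z = -0.1391 + 0.2854i, |z|^2 = 0.1008
Iter 7: z = -0.2231 + 0.4796i, |z|^2 = 0.2798
Iter 8: z = -0.3412 + 0.3450i, |z|^2 = 0.2355
Iter 9: z = -0.1636 + 0.3235i, |z|^2 = 0.1314
Iter 10: z = -0.2389 + 0.4532i, |z|^2 = 0.2624
Iter 11: z = -0.3093 + 0.3425i, |z|^2 = 0.2129
Iter 12: z = -0.1826 + 0.3472i, |z|^2 = 0.1539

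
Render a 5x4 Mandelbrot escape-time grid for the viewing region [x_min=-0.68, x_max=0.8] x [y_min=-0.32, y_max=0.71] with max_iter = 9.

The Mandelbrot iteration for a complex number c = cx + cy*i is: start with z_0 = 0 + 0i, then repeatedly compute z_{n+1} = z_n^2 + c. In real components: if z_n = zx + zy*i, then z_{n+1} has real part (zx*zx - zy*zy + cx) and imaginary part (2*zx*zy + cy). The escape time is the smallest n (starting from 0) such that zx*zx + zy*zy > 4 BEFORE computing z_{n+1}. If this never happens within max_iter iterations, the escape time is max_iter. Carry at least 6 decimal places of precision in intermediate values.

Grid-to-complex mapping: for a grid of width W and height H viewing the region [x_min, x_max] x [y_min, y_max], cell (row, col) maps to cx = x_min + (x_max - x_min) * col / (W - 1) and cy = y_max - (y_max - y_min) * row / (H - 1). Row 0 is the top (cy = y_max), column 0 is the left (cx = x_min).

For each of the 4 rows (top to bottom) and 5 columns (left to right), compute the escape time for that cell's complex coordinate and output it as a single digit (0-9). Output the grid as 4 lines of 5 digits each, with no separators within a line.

(row=0, col=0): c = -0.6800 + 0.7100i → escape time 5
(row=0, col=1): c = -0.3100 + 0.7100i → escape time 9
(row=0, col=2): c = 0.0600 + 0.7100i → escape time 9
(row=0, col=3): c = 0.4300 + 0.7100i → escape time 4
(row=0, col=4): c = 0.8000 + 0.7100i → escape time 2
(row=1, col=0): c = -0.6800 + 0.3667i → escape time 9
(row=1, col=1): c = -0.3100 + 0.3667i → escape time 9
(row=1, col=2): c = 0.0600 + 0.3667i → escape time 9
(row=1, col=3): c = 0.4300 + 0.3667i → escape time 9
(row=1, col=4): c = 0.8000 + 0.3667i → escape time 3
(row=2, col=0): c = -0.6800 + 0.0233i → escape time 9
(row=2, col=1): c = -0.3100 + 0.0233i → escape time 9
(row=2, col=2): c = 0.0600 + 0.0233i → escape time 9
(row=2, col=3): c = 0.4300 + 0.0233i → escape time 6
(row=2, col=4): c = 0.8000 + 0.0233i → escape time 3
(row=3, col=0): c = -0.6800 + -0.3200i → escape time 9
(row=3, col=1): c = -0.3100 + -0.3200i → escape time 9
(row=3, col=2): c = 0.0600 + -0.3200i → escape time 9
(row=3, col=3): c = 0.4300 + -0.3200i → escape time 9
(row=3, col=4): c = 0.8000 + -0.3200i → escape time 3

Answer: 59942
99993
99963
99993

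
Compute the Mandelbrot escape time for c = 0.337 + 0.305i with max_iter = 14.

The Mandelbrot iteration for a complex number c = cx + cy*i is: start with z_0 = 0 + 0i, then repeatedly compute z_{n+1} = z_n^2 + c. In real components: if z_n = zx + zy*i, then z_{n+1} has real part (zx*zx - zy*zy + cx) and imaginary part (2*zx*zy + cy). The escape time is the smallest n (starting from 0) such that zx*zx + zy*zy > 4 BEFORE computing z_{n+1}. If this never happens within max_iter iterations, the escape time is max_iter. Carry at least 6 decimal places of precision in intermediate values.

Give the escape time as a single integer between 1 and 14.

Answer: 14

Derivation:
z_0 = 0 + 0i, c = 0.3370 + 0.3050i
Iter 1: z = 0.3370 + 0.3050i, |z|^2 = 0.2066
Iter 2: z = 0.3575 + 0.5106i, |z|^2 = 0.3885
Iter 3: z = 0.2042 + 0.6701i, |z|^2 = 0.4907
Iter 4: z = -0.0704 + 0.5786i, |z|^2 = 0.3397
Iter 5: z = 0.0072 + 0.2236i, |z|^2 = 0.0500
Iter 6: z = 0.2871 + 0.3082i, |z|^2 = 0.1774
Iter 7: z = 0.3244 + 0.4819i, |z|^2 = 0.3375
Iter 8: z = 0.2100 + 0.6177i, |z|^2 = 0.4256
Iter 9: z = -0.0005 + 0.5644i, |z|^2 = 0.3186
Iter 10: z = 0.0184 + 0.3045i, |z|^2 = 0.0930
Iter 11: z = 0.2446 + 0.3162i, |z|^2 = 0.1599
Iter 12: z = 0.2968 + 0.4597i, |z|^2 = 0.2995
Iter 13: z = 0.2138 + 0.5779i, |z|^2 = 0.3797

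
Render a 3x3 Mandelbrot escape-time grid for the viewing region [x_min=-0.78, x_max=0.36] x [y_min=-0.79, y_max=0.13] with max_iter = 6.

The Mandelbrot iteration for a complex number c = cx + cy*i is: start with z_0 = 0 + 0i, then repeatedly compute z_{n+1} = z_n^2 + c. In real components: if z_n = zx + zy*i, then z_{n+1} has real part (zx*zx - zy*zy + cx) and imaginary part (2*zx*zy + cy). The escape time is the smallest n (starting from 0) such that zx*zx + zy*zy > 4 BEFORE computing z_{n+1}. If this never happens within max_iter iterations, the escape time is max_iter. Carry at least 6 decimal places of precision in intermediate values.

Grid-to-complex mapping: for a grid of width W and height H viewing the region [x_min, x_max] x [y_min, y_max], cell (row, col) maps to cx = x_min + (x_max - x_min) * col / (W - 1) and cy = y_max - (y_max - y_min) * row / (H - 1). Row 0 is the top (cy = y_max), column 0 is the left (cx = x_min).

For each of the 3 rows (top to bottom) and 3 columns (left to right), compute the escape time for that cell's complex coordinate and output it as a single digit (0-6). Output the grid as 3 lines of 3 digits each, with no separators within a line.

(row=0, col=0): c = -0.7800 + 0.1300i → escape time 6
(row=0, col=1): c = -0.2100 + 0.1300i → escape time 6
(row=0, col=2): c = 0.3600 + 0.1300i → escape time 6
(row=1, col=0): c = -0.7800 + -0.3300i → escape time 6
(row=1, col=1): c = -0.2100 + -0.3300i → escape time 6
(row=1, col=2): c = 0.3600 + -0.3300i → escape time 6
(row=2, col=0): c = -0.7800 + -0.7900i → escape time 4
(row=2, col=1): c = -0.2100 + -0.7900i → escape time 6
(row=2, col=2): c = 0.3600 + -0.7900i → escape time 4

Answer: 666
666
464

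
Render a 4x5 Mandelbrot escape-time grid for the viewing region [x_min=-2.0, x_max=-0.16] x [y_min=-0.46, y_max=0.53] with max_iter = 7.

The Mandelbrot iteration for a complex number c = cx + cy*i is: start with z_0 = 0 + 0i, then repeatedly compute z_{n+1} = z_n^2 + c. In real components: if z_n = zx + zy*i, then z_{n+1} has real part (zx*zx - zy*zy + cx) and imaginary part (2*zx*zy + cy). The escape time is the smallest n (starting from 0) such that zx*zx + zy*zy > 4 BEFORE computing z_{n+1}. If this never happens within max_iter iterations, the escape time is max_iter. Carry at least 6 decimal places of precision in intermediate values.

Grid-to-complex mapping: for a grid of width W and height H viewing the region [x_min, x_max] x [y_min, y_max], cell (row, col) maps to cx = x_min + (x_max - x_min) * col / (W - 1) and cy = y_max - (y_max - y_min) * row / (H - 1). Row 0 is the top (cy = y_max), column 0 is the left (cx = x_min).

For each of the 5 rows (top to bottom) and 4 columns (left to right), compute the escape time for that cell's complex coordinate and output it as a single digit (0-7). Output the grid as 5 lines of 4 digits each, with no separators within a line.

(row=0, col=0): c = -2.0000 + 0.5300i → escape time 1
(row=0, col=1): c = -1.3867 + 0.5300i → escape time 3
(row=0, col=2): c = -0.7733 + 0.5300i → escape time 6
(row=0, col=3): c = -0.1600 + 0.5300i → escape time 7
(row=1, col=0): c = -2.0000 + 0.2825i → escape time 1
(row=1, col=1): c = -1.3867 + 0.2825i → escape time 5
(row=1, col=2): c = -0.7733 + 0.2825i → escape time 7
(row=1, col=3): c = -0.1600 + 0.2825i → escape time 7
(row=2, col=0): c = -2.0000 + 0.0350i → escape time 1
(row=2, col=1): c = -1.3867 + 0.0350i → escape time 7
(row=2, col=2): c = -0.7733 + 0.0350i → escape time 7
(row=2, col=3): c = -0.1600 + 0.0350i → escape time 7
(row=3, col=0): c = -2.0000 + -0.2125i → escape time 1
(row=3, col=1): c = -1.3867 + -0.2125i → escape time 6
(row=3, col=2): c = -0.7733 + -0.2125i → escape time 7
(row=3, col=3): c = -0.1600 + -0.2125i → escape time 7
(row=4, col=0): c = -2.0000 + -0.4600i → escape time 1
(row=4, col=1): c = -1.3867 + -0.4600i → escape time 4
(row=4, col=2): c = -0.7733 + -0.4600i → escape time 7
(row=4, col=3): c = -0.1600 + -0.4600i → escape time 7

Answer: 1367
1577
1777
1677
1477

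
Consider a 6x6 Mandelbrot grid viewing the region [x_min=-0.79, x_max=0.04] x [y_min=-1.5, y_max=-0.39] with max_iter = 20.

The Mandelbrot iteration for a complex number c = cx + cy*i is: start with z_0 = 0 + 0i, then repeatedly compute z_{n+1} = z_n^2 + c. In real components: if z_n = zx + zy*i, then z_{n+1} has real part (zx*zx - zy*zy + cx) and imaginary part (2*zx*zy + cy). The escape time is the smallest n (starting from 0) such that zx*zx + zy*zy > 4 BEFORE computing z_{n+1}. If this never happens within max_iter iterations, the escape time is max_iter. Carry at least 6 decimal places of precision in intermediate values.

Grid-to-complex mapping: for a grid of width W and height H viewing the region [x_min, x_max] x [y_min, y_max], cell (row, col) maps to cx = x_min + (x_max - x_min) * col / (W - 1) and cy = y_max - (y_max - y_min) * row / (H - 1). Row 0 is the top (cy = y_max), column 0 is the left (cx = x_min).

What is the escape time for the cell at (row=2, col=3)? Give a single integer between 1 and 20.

z_0 = 0 + 0i, c = -0.2920 + -0.8340i
Iter 1: z = -0.2920 + -0.8340i, |z|^2 = 0.7808
Iter 2: z = -0.9023 + -0.3469i, |z|^2 = 0.9345
Iter 3: z = 0.4018 + -0.2079i, |z|^2 = 0.2046
Iter 4: z = -0.1738 + -1.0011i, |z|^2 = 1.0323
Iter 5: z = -1.2639 + -0.4860i, |z|^2 = 1.8337
Iter 6: z = 1.0693 + 0.3945i, |z|^2 = 1.2990
Iter 7: z = 0.6957 + 0.0097i, |z|^2 = 0.4841
Iter 8: z = 0.1919 + -0.8205i, |z|^2 = 0.7100
Iter 9: z = -0.9284 + -1.1489i, |z|^2 = 2.1819
Iter 10: z = -0.7501 + 1.2992i, |z|^2 = 2.2506
Iter 11: z = -1.4174 + -2.7830i, |z|^2 = 9.7544
Escaped at iteration 11

Answer: 11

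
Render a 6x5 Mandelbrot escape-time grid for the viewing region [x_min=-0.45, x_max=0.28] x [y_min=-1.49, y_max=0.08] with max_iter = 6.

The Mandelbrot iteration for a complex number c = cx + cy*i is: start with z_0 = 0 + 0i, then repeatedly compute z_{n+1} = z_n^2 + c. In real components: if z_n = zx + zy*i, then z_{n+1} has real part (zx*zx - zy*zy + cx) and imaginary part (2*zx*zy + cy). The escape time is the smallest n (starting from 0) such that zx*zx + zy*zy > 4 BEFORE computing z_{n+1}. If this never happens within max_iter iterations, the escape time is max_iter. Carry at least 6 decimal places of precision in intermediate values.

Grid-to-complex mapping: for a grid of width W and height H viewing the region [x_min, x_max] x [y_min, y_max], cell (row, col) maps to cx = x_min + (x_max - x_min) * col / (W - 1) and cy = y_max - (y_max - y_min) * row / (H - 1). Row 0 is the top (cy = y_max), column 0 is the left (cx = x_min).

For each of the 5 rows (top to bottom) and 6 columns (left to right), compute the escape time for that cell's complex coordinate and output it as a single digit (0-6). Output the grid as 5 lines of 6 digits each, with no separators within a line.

Answer: 666666
666666
666666
446443
222222

Derivation:
(row=0, col=0): c = -0.4500 + 0.0800i → escape time 6
(row=0, col=1): c = -0.3040 + 0.0800i → escape time 6
(row=0, col=2): c = -0.1580 + 0.0800i → escape time 6
(row=0, col=3): c = -0.0120 + 0.0800i → escape time 6
(row=0, col=4): c = 0.1340 + 0.0800i → escape time 6
(row=0, col=5): c = 0.2800 + 0.0800i → escape time 6
(row=1, col=0): c = -0.4500 + -0.3125i → escape time 6
(row=1, col=1): c = -0.3040 + -0.3125i → escape time 6
(row=1, col=2): c = -0.1580 + -0.3125i → escape time 6
(row=1, col=3): c = -0.0120 + -0.3125i → escape time 6
(row=1, col=4): c = 0.1340 + -0.3125i → escape time 6
(row=1, col=5): c = 0.2800 + -0.3125i → escape time 6
(row=2, col=0): c = -0.4500 + -0.7050i → escape time 6
(row=2, col=1): c = -0.3040 + -0.7050i → escape time 6
(row=2, col=2): c = -0.1580 + -0.7050i → escape time 6
(row=2, col=3): c = -0.0120 + -0.7050i → escape time 6
(row=2, col=4): c = 0.1340 + -0.7050i → escape time 6
(row=2, col=5): c = 0.2800 + -0.7050i → escape time 6
(row=3, col=0): c = -0.4500 + -1.0975i → escape time 4
(row=3, col=1): c = -0.3040 + -1.0975i → escape time 4
(row=3, col=2): c = -0.1580 + -1.0975i → escape time 6
(row=3, col=3): c = -0.0120 + -1.0975i → escape time 4
(row=3, col=4): c = 0.1340 + -1.0975i → escape time 4
(row=3, col=5): c = 0.2800 + -1.0975i → escape time 3
(row=4, col=0): c = -0.4500 + -1.4900i → escape time 2
(row=4, col=1): c = -0.3040 + -1.4900i → escape time 2
(row=4, col=2): c = -0.1580 + -1.4900i → escape time 2
(row=4, col=3): c = -0.0120 + -1.4900i → escape time 2
(row=4, col=4): c = 0.1340 + -1.4900i → escape time 2
(row=4, col=5): c = 0.2800 + -1.4900i → escape time 2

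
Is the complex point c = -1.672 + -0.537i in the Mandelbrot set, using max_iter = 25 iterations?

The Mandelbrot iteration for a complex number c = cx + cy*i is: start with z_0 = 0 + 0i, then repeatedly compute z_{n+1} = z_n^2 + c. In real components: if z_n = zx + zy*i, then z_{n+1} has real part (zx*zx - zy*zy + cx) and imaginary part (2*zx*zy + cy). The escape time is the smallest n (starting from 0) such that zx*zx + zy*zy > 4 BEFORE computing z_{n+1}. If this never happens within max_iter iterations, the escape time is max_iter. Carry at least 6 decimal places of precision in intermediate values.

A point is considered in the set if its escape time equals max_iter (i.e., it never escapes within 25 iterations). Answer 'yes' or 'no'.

Answer: no

Derivation:
z_0 = 0 + 0i, c = -1.6720 + -0.5370i
Iter 1: z = -1.6720 + -0.5370i, |z|^2 = 3.0840
Iter 2: z = 0.8352 + 1.2587i, |z|^2 = 2.2820
Iter 3: z = -2.5588 + 1.5656i, |z|^2 = 8.9987
Escaped at iteration 3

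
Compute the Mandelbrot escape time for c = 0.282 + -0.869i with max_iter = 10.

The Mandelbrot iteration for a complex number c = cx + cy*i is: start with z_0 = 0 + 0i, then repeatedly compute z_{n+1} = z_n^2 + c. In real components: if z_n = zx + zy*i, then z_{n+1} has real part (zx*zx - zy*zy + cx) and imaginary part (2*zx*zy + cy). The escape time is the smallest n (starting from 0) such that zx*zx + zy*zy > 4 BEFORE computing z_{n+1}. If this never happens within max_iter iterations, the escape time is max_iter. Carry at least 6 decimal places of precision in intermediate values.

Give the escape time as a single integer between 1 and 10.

z_0 = 0 + 0i, c = 0.2820 + -0.8690i
Iter 1: z = 0.2820 + -0.8690i, |z|^2 = 0.8347
Iter 2: z = -0.3936 + -1.3591i, |z|^2 = 2.0021
Iter 3: z = -1.4102 + 0.2010i, |z|^2 = 2.0292
Iter 4: z = 2.2304 + -1.4359i, |z|^2 = 7.0365
Escaped at iteration 4

Answer: 4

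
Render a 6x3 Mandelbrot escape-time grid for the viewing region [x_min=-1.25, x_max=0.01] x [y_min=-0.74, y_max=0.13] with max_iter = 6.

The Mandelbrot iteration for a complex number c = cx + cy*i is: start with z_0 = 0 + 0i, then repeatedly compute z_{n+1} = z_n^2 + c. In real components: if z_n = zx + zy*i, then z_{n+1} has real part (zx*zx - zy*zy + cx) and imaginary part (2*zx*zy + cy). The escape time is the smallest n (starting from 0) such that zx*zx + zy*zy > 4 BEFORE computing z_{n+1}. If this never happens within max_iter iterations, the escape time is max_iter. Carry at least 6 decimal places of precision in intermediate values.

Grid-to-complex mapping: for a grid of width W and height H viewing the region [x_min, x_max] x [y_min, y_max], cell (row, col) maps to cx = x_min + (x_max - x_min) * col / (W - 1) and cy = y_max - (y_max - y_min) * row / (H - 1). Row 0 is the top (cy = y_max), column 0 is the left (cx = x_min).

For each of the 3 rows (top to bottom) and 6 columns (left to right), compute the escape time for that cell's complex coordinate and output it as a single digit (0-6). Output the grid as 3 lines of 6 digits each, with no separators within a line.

Answer: 666666
666666
344666

Derivation:
(row=0, col=0): c = -1.2500 + 0.1300i → escape time 6
(row=0, col=1): c = -0.9980 + 0.1300i → escape time 6
(row=0, col=2): c = -0.7460 + 0.1300i → escape time 6
(row=0, col=3): c = -0.4940 + 0.1300i → escape time 6
(row=0, col=4): c = -0.2420 + 0.1300i → escape time 6
(row=0, col=5): c = 0.0100 + 0.1300i → escape time 6
(row=1, col=0): c = -1.2500 + -0.3050i → escape time 6
(row=1, col=1): c = -0.9980 + -0.3050i → escape time 6
(row=1, col=2): c = -0.7460 + -0.3050i → escape time 6
(row=1, col=3): c = -0.4940 + -0.3050i → escape time 6
(row=1, col=4): c = -0.2420 + -0.3050i → escape time 6
(row=1, col=5): c = 0.0100 + -0.3050i → escape time 6
(row=2, col=0): c = -1.2500 + -0.7400i → escape time 3
(row=2, col=1): c = -0.9980 + -0.7400i → escape time 4
(row=2, col=2): c = -0.7460 + -0.7400i → escape time 4
(row=2, col=3): c = -0.4940 + -0.7400i → escape time 6
(row=2, col=4): c = -0.2420 + -0.7400i → escape time 6
(row=2, col=5): c = 0.0100 + -0.7400i → escape time 6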